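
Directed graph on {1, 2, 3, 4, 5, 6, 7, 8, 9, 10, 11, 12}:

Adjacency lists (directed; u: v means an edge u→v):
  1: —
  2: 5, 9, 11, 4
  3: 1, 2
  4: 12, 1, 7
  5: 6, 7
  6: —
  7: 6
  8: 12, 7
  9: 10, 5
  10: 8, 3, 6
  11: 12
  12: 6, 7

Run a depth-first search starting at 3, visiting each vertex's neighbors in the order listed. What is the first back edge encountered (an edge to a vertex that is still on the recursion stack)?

10→3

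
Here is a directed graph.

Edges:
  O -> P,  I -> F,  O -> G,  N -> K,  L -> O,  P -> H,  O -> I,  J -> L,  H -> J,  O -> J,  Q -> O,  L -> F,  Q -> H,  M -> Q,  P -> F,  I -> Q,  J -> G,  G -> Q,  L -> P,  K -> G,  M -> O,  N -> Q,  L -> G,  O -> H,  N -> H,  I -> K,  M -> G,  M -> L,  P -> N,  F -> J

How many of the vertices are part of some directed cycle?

11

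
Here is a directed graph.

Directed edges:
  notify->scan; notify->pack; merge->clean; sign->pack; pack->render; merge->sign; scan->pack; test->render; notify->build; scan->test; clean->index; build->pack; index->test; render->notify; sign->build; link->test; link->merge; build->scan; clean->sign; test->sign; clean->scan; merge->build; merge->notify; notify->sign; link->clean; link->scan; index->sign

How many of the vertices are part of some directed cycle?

A vertex is on a directed cycle iff it belongs to a strongly connected component of size ≥ 2 (or has a self-loop).
The vertices on cycles are {pack, scan, sign, test, build, notify, render} — 7 in total.

7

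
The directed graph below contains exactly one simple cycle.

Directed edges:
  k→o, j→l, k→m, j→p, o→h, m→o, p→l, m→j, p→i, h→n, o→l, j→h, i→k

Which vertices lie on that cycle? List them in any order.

DFS with gray/black marking from k:
k gray
  m gray
    j gray
      p gray
        l gray
        l black
        i gray
          i→k: k is gray → back edge
Back edge closes the cycle k → m → j → p → i → k; its vertices are {i, j, k, m, p}.

i, j, k, m, p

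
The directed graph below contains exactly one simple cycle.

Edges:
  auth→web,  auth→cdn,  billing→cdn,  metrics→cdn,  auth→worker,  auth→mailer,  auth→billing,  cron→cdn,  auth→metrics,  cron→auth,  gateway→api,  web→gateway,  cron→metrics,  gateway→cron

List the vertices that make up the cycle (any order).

DFS with gray/black marking from auth:
auth gray
  billing gray
    cdn gray
    cdn black
  billing black
  mailer gray
  mailer black
  metrics gray
    metrics→cdn: cdn black — skip
  metrics black
  worker gray
  worker black
  auth→cdn: cdn black — skip
  web gray
    gateway gray
      api gray
      api black
      cron gray
        cron→metrics: metrics black — skip
        cron→cdn: cdn black — skip
        cron→auth: auth is gray → back edge
Back edge closes the cycle auth → web → gateway → cron → auth; its vertices are {web, auth, cron, gateway}.

web, auth, cron, gateway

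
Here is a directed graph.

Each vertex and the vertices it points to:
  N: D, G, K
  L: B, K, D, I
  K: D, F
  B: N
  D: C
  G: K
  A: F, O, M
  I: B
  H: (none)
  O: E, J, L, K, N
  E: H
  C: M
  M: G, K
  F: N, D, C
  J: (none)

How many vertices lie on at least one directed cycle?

A vertex is on a directed cycle iff it belongs to a strongly connected component of size ≥ 2 (or has a self-loop).
The vertices on cycles are {C, D, F, G, K, M, N} — 7 in total.

7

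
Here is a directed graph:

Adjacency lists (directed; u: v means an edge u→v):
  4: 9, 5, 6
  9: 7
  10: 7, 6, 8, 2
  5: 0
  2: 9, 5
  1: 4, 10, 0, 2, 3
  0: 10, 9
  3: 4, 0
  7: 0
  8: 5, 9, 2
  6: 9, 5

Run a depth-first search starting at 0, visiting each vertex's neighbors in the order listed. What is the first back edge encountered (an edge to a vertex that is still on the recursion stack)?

7->0

DFS from 0 (visiting each vertex's neighbors in the order listed); mark gray on enter, black on exit:
0 gray
  10 gray
    7 gray
      7→0: 0 is gray → back edge
First back edge: 7 → 0.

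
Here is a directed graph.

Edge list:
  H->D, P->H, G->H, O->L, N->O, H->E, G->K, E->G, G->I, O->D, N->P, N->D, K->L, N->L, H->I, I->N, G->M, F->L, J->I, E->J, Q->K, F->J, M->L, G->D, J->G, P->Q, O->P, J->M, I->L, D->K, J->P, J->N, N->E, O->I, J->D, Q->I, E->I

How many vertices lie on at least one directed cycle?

9

A vertex is on a directed cycle iff it belongs to a strongly connected component of size ≥ 2 (or has a self-loop).
The vertices on cycles are {E, G, H, I, J, N, O, P, Q} — 9 in total.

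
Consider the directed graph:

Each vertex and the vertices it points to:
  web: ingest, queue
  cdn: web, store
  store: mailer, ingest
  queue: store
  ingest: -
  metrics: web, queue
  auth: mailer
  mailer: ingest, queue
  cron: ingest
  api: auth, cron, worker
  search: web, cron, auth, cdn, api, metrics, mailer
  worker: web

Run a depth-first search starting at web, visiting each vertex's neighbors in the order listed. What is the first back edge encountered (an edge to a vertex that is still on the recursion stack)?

mailer->queue

DFS from web (visiting each vertex's neighbors in the order listed); mark gray on enter, black on exit:
web gray
  ingest gray
  ingest black
  queue gray
    store gray
      mailer gray
        mailer→ingest: ingest black — skip
        mailer→queue: queue is gray → back edge
First back edge: mailer → queue.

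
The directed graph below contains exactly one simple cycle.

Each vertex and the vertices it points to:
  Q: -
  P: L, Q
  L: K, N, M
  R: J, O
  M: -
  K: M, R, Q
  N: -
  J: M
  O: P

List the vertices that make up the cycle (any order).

DFS with gray/black marking from R:
R gray
  J gray
    M gray
    M black
  J black
  O gray
    P gray
      L gray
        K gray
          K→M: M black — skip
          K→R: R is gray → back edge
Back edge closes the cycle R → O → P → L → K → R; its vertices are {K, L, O, P, R}.

K, L, O, P, R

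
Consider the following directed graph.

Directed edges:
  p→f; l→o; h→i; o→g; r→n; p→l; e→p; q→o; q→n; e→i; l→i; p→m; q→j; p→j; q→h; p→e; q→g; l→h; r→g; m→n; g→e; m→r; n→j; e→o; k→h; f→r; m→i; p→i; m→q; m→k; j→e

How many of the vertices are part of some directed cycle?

11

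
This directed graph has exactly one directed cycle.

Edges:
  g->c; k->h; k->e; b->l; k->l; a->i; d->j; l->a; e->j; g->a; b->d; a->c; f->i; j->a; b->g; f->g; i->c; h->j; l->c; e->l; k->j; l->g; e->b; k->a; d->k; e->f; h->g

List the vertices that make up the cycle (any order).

b, d, e, k

DFS with gray/black marking from k:
k gray
  l gray
    a gray
      i gray
        c gray
        c black
      i black
      a→c: c black — skip
    a black
    g gray
      g→c: c black — skip
      g→a: a black — skip
    g black
    l→c: c black — skip
  l black
  h gray
    h→g: g black — skip
    j gray
      j→a: a black — skip
    j black
  h black
  e gray
    e→j: j black — skip
    e→l: l black — skip
    b gray
      b→g: g black — skip
      b→l: l black — skip
      d gray
        d→j: j black — skip
        d→k: k is gray → back edge
Back edge closes the cycle k → e → b → d → k; its vertices are {b, d, e, k}.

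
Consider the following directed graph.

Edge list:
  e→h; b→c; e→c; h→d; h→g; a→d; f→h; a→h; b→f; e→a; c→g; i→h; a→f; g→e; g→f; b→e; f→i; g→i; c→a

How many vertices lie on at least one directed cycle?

7

A vertex is on a directed cycle iff it belongs to a strongly connected component of size ≥ 2 (or has a self-loop).
The vertices on cycles are {a, c, e, f, g, h, i} — 7 in total.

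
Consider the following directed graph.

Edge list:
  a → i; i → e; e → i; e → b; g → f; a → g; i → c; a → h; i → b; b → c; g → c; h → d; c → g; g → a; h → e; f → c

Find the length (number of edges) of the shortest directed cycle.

For each vertex v, BFS finds the shortest path from v back to v.
The shortest such closed walk is a → g → a, length 2.

2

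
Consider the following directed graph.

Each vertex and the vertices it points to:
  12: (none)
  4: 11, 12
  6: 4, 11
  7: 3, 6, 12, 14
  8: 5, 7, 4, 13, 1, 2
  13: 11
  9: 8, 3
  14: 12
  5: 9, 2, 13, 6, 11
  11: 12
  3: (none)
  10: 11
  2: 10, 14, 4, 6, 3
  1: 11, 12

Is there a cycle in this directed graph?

DFS with white/gray/black marking, starting from 6:
6 gray
  4 gray
    11 gray
      12 gray
      12 black
    11 black
    4→12: 12 black — skip
  4 black
  6→11: 11 black — skip
6 black
7 gray
  3 gray
  3 black
  7→6: 6 black — skip
  7→12: 12 black — skip
  14 gray
    14→12: 12 black — skip
  14 black
7 black
8 gray
  5 gray
    9 gray
      9→8: 8 is gray → back edge
Back edge found, so a cycle exists: 8 → 5 → 9 → 8.

Yes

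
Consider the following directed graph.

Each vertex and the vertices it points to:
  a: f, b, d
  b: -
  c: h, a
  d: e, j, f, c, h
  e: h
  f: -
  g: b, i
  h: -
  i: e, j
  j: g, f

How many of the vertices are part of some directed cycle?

A vertex is on a directed cycle iff it belongs to a strongly connected component of size ≥ 2 (or has a self-loop).
The vertices on cycles are {a, c, d, g, i, j} — 6 in total.

6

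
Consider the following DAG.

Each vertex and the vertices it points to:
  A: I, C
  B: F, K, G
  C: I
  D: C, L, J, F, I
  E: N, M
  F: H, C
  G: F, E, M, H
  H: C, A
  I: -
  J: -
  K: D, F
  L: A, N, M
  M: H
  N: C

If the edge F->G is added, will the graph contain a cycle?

Adding F→G creates a cycle iff G can already reach F.
Path from G: G → F.
So G → … → F → G is a cycle.

Yes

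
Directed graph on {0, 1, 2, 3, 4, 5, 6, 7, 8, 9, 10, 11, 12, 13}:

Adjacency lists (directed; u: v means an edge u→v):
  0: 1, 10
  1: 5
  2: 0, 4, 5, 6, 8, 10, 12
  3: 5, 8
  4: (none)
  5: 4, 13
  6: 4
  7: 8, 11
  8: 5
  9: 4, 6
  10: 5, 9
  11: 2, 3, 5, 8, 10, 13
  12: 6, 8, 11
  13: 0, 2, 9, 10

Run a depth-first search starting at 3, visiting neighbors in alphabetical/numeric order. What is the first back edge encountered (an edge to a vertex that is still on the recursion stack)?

DFS from 3 (visiting neighbors in alphabetical/numeric order); mark gray on enter, black on exit:
3 gray
  5 gray
    4 gray
    4 black
    13 gray
      0 gray
        1 gray
          1→5: 5 is gray → back edge
First back edge: 1 → 5.

1->5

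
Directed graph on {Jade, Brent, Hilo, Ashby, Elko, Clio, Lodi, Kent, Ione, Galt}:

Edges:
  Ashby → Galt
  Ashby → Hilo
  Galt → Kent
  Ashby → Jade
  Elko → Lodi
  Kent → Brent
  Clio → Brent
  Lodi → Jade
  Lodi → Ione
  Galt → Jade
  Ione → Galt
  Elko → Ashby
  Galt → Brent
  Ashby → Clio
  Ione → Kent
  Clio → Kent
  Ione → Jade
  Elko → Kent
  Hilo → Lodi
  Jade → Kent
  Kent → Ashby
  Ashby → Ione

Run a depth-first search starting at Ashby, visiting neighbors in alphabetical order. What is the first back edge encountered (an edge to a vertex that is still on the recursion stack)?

DFS from Ashby (visiting neighbors in alphabetical order); mark gray on enter, black on exit:
Ashby gray
  Clio gray
    Brent gray
    Brent black
    Kent gray
      Kent→Ashby: Ashby is gray → back edge
First back edge: Kent → Ashby.

Kent→Ashby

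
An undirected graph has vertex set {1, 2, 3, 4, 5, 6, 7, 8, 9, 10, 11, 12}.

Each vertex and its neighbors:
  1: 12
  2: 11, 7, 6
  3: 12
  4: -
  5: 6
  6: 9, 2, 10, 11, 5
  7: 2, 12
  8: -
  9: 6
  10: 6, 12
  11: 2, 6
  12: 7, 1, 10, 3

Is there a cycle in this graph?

DFS, tracking each vertex's parent; an edge to a visited non-parent vertex closes a cycle.
Start from 11:
visit 11 (parent –)
  visit 2 (parent 11)
    2–11: parent, skip
    visit 7 (parent 2)
      7–2: parent, skip
      visit 12 (parent 7)
        12–7: parent, skip
        visit 1 (parent 12)
          1–12: parent, skip
        visit 10 (parent 12)
          visit 6 (parent 10)
            visit 9 (parent 6)
              9–6: parent, skip
            6–2: 2 visited and ≠ parent → cycle
Cycle: 2 – 7 – 12 – 10 – 6 – 2.

Yes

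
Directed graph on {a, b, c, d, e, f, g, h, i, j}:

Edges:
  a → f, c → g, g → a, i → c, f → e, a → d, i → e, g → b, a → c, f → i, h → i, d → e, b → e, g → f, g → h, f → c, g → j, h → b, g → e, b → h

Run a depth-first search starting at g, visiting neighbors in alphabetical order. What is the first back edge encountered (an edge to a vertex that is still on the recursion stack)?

c->g

DFS from g (visiting neighbors in alphabetical order); mark gray on enter, black on exit:
g gray
  a gray
    c gray
      c→g: g is gray → back edge
First back edge: c → g.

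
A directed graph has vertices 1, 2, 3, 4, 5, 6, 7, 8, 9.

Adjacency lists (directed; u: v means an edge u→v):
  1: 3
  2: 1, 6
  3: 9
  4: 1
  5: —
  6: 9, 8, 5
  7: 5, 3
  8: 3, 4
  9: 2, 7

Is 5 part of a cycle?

5 lies on a cycle iff there is a path from 5 back to itself.
Exploring from 5, it never reaches itself; equivalently, its strongly connected component is a singleton.

No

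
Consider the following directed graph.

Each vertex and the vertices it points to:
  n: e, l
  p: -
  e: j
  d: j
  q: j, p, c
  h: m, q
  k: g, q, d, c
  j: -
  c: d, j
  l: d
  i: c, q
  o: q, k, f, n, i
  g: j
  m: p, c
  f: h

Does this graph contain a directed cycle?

DFS with white/gray/black marking, starting from f:
f gray
  h gray
    m gray
      p gray
      p black
      c gray
        d gray
          j gray
          j black
        d black
        c→j: j black — skip
      c black
    m black
    q gray
      q→j: j black — skip
      q→p: p black — skip
      q→c: c black — skip
    q black
  h black
f black
n gray
  e gray
    e→j: j black — skip
  e black
  l gray
    l→d: d black — skip
  l black
n black
k gray
  g gray
    g→j: j black — skip
  g black
  k→q: q black — skip
  k→d: d black — skip
  k→c: c black — skip
k black
i gray
  i→c: c black — skip
  i→q: q black — skip
i black
o gray
  o→q: q black — skip
  o→k: k black — skip
  o→f: f black — skip
  o→n: n black — skip
  o→i: i black — skip
o black
Every edge goes to a white or black vertex — no back edge, so the graph is acyclic.

No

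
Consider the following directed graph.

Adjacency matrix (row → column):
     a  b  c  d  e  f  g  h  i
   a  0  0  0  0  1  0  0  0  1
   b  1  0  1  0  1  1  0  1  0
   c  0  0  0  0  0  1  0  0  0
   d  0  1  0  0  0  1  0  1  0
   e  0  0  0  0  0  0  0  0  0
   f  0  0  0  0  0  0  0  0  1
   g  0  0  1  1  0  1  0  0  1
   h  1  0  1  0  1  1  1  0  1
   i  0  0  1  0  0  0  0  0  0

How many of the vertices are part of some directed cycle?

7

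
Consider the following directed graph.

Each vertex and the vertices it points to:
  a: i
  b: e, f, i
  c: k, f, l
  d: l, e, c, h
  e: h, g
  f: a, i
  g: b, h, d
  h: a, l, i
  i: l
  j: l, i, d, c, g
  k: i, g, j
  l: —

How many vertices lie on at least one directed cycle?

7

A vertex is on a directed cycle iff it belongs to a strongly connected component of size ≥ 2 (or has a self-loop).
The vertices on cycles are {b, c, d, e, g, j, k} — 7 in total.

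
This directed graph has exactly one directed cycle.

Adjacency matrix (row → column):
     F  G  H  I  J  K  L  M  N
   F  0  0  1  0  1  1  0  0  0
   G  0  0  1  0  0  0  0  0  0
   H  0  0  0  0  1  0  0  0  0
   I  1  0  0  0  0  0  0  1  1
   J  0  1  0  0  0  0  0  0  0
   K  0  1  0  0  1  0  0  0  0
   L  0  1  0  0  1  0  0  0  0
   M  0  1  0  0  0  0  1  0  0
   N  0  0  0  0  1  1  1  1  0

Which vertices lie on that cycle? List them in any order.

DFS with gray/black marking from H:
H gray
  J gray
    G gray
      G→H: H is gray → back edge
Back edge closes the cycle H → J → G → H; its vertices are {G, H, J}.

G, H, J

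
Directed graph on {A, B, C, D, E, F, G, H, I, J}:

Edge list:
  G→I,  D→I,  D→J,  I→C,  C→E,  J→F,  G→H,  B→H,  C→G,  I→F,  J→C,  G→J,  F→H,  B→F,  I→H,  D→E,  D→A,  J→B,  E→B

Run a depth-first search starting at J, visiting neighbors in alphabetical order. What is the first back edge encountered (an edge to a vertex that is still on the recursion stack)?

I→C

DFS from J (visiting neighbors in alphabetical order); mark gray on enter, black on exit:
J gray
  B gray
    F gray
      H gray
      H black
    F black
    B→H: H black — skip
  B black
  C gray
    E gray
      E→B: B black — skip
    E black
    G gray
      G→H: H black — skip
      I gray
        I→C: C is gray → back edge
First back edge: I → C.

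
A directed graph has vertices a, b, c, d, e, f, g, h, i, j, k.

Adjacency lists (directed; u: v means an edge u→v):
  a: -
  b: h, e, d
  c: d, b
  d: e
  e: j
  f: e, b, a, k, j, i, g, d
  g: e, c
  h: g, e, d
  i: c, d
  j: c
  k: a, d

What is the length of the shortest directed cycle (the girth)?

4

For each vertex v, BFS finds the shortest path from v back to v.
The shortest such closed walk is g → c → b → h → g, length 4.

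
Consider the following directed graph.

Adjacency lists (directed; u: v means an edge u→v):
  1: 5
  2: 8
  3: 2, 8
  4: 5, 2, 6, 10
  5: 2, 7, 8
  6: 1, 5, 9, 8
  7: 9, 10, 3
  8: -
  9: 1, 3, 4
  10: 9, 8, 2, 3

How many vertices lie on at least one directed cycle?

7

A vertex is on a directed cycle iff it belongs to a strongly connected component of size ≥ 2 (or has a self-loop).
The vertices on cycles are {1, 4, 5, 6, 7, 9, 10} — 7 in total.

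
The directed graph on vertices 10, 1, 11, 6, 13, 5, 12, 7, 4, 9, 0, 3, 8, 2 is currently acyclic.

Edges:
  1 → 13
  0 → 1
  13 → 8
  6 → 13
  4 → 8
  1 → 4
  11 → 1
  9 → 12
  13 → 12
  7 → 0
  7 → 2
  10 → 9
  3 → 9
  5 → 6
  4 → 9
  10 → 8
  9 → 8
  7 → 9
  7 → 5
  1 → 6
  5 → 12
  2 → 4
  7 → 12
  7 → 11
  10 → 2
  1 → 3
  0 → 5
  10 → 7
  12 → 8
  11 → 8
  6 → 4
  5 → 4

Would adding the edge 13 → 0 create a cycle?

Yes

Adding 13→0 creates a cycle iff 0 can already reach 13.
Path from 0: 0 → 1 → 13.
So 0 → … → 13 → 0 is a cycle.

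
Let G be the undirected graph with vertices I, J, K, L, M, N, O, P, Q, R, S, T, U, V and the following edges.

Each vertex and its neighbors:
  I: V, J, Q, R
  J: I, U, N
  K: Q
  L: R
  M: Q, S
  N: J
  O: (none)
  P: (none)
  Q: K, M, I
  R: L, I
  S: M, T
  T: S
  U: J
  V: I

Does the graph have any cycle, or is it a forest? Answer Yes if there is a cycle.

No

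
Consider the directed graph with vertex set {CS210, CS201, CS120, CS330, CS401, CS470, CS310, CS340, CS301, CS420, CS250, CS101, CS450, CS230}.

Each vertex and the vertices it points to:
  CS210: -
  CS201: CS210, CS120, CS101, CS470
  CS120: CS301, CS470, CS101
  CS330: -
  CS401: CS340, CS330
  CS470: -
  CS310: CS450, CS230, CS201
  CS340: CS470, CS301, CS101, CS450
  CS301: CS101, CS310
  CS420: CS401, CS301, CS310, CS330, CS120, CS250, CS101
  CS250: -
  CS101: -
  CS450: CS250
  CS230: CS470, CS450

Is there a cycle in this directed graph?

Yes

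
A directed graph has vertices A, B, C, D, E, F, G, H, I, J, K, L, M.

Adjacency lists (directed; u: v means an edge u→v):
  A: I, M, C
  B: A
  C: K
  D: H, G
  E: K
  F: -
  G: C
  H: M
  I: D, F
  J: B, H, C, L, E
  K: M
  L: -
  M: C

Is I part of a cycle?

No

I lies on a cycle iff there is a path from I back to itself.
Exploring from I, it never reaches itself; equivalently, its strongly connected component is a singleton.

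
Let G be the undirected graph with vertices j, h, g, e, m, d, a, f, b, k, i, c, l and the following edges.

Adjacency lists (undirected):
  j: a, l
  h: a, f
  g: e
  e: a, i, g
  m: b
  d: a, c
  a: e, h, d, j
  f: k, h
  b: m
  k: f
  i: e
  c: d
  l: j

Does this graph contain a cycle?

No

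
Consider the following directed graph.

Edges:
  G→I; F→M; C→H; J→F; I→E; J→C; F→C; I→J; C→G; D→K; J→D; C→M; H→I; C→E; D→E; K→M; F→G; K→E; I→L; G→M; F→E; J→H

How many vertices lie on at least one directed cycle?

6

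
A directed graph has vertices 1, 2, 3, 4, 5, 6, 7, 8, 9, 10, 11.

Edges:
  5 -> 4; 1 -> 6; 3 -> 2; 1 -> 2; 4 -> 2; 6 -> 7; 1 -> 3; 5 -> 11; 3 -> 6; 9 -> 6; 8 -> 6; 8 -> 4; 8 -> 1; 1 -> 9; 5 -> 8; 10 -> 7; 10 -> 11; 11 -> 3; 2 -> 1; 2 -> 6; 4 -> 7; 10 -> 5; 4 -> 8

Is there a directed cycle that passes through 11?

11 lies on a cycle iff there is a path from 11 back to itself.
Exploring from 11, it never reaches itself; equivalently, its strongly connected component is a singleton.

No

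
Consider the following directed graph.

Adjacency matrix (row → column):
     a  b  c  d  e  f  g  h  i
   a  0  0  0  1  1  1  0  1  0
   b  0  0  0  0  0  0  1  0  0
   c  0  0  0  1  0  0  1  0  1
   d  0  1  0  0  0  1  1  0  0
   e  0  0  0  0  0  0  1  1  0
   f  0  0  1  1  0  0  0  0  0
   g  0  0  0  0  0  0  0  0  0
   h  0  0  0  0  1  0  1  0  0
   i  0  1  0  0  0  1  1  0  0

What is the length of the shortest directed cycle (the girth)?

2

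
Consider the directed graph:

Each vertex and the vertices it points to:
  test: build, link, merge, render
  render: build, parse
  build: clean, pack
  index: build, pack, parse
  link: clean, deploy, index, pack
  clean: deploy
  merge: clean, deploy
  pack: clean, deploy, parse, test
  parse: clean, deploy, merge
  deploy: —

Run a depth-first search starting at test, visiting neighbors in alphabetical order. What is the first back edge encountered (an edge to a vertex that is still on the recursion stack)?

pack->test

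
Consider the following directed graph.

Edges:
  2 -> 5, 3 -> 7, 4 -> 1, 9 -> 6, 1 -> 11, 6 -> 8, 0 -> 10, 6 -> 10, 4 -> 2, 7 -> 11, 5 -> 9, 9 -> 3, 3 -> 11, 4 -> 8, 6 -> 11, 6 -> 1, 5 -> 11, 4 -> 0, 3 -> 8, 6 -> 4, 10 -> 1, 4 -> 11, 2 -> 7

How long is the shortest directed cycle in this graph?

5

For each vertex v, BFS finds the shortest path from v back to v.
The shortest such closed walk is 9 → 6 → 4 → 2 → 5 → 9, length 5.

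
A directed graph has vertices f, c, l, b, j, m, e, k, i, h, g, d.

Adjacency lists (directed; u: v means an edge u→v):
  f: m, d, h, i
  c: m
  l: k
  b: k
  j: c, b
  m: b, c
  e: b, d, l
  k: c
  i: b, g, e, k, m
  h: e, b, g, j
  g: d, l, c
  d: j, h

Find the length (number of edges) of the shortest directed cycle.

For each vertex v, BFS finds the shortest path from v back to v.
The shortest such closed walk is m → c → m, length 2.

2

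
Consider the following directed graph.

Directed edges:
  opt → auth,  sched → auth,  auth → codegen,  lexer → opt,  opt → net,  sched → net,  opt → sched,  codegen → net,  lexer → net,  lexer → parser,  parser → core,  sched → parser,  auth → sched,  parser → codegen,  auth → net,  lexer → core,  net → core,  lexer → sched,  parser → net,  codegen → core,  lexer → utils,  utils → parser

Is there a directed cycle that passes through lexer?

lexer lies on a cycle iff there is a path from lexer back to itself.
Exploring from lexer, it never reaches itself; equivalently, its strongly connected component is a singleton.

No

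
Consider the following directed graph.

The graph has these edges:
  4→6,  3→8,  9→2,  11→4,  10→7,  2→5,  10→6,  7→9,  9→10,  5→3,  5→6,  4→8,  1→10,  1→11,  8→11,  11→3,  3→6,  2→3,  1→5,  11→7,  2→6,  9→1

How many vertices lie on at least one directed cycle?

10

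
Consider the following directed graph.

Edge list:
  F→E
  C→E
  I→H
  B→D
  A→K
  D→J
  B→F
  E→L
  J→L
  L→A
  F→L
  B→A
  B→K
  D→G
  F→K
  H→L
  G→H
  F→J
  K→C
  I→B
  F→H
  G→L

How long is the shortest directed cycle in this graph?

For each vertex v, BFS finds the shortest path from v back to v.
The shortest such closed walk is K → C → E → L → A → K, length 5.

5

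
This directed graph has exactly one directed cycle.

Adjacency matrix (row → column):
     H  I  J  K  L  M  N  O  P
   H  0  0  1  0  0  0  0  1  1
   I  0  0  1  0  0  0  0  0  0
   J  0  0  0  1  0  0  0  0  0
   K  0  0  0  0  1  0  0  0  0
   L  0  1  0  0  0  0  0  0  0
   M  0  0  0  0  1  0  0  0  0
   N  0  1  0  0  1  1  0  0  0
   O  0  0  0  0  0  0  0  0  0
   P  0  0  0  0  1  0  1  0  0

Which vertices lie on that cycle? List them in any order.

I, J, K, L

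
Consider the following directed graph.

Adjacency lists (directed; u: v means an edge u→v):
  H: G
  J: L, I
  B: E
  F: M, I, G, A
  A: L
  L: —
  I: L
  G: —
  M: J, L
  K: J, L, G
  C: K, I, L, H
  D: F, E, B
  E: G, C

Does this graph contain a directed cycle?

No

DFS with white/gray/black marking, starting from L:
L gray
L black
H gray
  G gray
  G black
H black
J gray
  J→L: L black — skip
  I gray
    I→L: L black — skip
  I black
J black
B gray
  E gray
    E→G: G black — skip
    C gray
      K gray
        K→J: J black — skip
        K→L: L black — skip
        K→G: G black — skip
      K black
      C→I: I black — skip
      C→L: L black — skip
      C→H: H black — skip
    C black
  E black
B black
F gray
  M gray
    M→J: J black — skip
    M→L: L black — skip
  M black
  F→I: I black — skip
  F→G: G black — skip
  A gray
    A→L: L black — skip
  A black
F black
D gray
  D→F: F black — skip
  D→E: E black — skip
  D→B: B black — skip
D black
Every edge goes to a white or black vertex — no back edge, so the graph is acyclic.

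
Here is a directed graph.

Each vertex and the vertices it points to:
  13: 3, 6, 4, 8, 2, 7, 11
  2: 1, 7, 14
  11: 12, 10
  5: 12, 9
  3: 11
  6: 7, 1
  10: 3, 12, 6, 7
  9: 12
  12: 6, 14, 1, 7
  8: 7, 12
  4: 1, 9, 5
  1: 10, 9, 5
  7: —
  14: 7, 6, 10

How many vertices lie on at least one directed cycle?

A vertex is on a directed cycle iff it belongs to a strongly connected component of size ≥ 2 (or has a self-loop).
The vertices on cycles are {1, 3, 5, 6, 9, 10, 11, 12, 14} — 9 in total.

9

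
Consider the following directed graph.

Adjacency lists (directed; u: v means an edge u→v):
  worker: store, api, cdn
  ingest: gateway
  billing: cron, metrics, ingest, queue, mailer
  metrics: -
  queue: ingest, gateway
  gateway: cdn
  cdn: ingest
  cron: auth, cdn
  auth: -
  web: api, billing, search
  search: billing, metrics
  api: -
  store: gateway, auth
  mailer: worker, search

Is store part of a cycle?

No

store lies on a cycle iff there is a path from store back to itself.
Exploring from store, it never reaches itself; equivalently, its strongly connected component is a singleton.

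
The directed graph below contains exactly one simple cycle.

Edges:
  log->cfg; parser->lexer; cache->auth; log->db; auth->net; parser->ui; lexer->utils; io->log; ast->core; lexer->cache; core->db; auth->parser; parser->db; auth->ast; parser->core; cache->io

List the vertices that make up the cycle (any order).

auth, cache, lexer, parser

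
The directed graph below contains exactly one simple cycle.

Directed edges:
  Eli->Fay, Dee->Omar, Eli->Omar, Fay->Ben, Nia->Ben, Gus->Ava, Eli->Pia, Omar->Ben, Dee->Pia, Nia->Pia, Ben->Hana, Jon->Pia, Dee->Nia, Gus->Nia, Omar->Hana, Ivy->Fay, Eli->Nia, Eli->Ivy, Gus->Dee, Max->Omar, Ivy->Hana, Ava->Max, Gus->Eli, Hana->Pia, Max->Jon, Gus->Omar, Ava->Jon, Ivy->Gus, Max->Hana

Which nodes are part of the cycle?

Eli, Gus, Ivy

DFS with gray/black marking from Gus:
Gus gray
  Dee gray
    Nia gray
      Pia gray
      Pia black
      Ben gray
        Hana gray
          Hana→Pia: Pia black — skip
        Hana black
      Ben black
    Nia black
    Dee→Pia: Pia black — skip
    Omar gray
      Omar→Hana: Hana black — skip
      Omar→Ben: Ben black — skip
    Omar black
  Dee black
  Ava gray
    Jon gray
      Jon→Pia: Pia black — skip
    Jon black
    Max gray
      Max→Hana: Hana black — skip
      Max→Omar: Omar black — skip
      Max→Jon: Jon black — skip
    Max black
  Ava black
  Eli gray
    Eli→Pia: Pia black — skip
    Eli→Omar: Omar black — skip
    Eli→Nia: Nia black — skip
    Fay gray
      Fay→Ben: Ben black — skip
    Fay black
    Ivy gray
      Ivy→Hana: Hana black — skip
      Ivy→Fay: Fay black — skip
      Ivy→Gus: Gus is gray → back edge
Back edge closes the cycle Gus → Eli → Ivy → Gus; its vertices are {Eli, Gus, Ivy}.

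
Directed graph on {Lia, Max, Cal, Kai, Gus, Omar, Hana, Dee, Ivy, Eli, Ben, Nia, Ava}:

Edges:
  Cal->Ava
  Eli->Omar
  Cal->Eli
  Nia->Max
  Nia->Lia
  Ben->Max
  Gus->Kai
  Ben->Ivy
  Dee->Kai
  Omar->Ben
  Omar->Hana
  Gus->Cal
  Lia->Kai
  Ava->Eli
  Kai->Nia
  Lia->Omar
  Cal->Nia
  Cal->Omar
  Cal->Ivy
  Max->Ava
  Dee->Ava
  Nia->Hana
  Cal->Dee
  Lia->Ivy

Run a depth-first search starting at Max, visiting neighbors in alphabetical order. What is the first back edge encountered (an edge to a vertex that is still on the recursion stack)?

DFS from Max (visiting neighbors in alphabetical order); mark gray on enter, black on exit:
Max gray
  Ava gray
    Eli gray
      Omar gray
        Ben gray
          Ivy gray
          Ivy black
          Ben→Max: Max is gray → back edge
First back edge: Ben → Max.

Ben→Max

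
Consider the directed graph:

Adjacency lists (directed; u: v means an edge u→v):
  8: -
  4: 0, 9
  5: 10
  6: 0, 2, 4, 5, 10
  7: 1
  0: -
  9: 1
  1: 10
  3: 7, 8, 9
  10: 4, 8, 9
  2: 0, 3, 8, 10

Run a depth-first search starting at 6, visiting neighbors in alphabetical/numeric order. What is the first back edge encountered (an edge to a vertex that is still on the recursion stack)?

9→1

DFS from 6 (visiting neighbors in alphabetical/numeric order); mark gray on enter, black on exit:
6 gray
  0 gray
  0 black
  2 gray
    2→0: 0 black — skip
    3 gray
      7 gray
        1 gray
          10 gray
            4 gray
              4→0: 0 black — skip
              9 gray
                9→1: 1 is gray → back edge
First back edge: 9 → 1.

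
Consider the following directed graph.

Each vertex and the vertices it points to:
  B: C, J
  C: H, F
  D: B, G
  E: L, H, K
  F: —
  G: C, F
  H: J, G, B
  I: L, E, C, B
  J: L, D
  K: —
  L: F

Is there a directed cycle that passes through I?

No

I lies on a cycle iff there is a path from I back to itself.
Exploring from I, it never reaches itself; equivalently, its strongly connected component is a singleton.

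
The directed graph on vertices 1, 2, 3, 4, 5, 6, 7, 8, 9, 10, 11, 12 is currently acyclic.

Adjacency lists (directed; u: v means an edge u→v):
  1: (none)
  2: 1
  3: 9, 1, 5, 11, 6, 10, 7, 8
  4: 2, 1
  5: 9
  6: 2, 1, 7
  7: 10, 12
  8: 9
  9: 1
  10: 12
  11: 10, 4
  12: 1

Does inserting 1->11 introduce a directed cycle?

Yes

Adding 1→11 creates a cycle iff 11 can already reach 1.
Path from 11: 11 → 4 → 1.
So 11 → … → 1 → 11 is a cycle.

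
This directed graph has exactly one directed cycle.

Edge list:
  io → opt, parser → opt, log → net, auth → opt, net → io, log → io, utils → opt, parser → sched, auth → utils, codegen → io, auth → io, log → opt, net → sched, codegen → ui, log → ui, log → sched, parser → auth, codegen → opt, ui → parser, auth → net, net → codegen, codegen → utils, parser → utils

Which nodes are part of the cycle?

ui, net, auth, parser, codegen

DFS with gray/black marking from net:
net gray
  sched gray
  sched black
  io gray
    opt gray
    opt black
  io black
  codegen gray
    codegen→opt: opt black — skip
    ui gray
      parser gray
        utils gray
          utils→opt: opt black — skip
        utils black
        parser→sched: sched black — skip
        auth gray
          auth→net: net is gray → back edge
Back edge closes the cycle net → codegen → ui → parser → auth → net; its vertices are {ui, net, auth, parser, codegen}.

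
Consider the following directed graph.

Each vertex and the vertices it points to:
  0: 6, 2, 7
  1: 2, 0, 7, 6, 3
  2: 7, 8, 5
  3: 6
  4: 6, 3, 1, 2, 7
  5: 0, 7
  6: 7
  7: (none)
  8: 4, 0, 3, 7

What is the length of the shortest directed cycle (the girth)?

3

For each vertex v, BFS finds the shortest path from v back to v.
The shortest such closed walk is 4 → 2 → 8 → 4, length 3.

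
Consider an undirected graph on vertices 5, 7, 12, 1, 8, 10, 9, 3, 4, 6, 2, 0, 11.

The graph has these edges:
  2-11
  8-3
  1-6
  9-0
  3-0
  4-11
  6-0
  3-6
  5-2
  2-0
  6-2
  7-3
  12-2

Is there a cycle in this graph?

DFS, tracking each vertex's parent; an edge to a visited non-parent vertex closes a cycle.
Start from 9:
visit 9 (parent –)
  visit 0 (parent 9)
    0–9: parent, skip
    visit 2 (parent 0)
      2–0: parent, skip
      visit 6 (parent 2)
        visit 1 (parent 6)
          1–6: parent, skip
        6–2: parent, skip
        visit 3 (parent 6)
          3–0: 0 visited and ≠ parent → cycle
Cycle: 0 – 2 – 6 – 3 – 0.

Yes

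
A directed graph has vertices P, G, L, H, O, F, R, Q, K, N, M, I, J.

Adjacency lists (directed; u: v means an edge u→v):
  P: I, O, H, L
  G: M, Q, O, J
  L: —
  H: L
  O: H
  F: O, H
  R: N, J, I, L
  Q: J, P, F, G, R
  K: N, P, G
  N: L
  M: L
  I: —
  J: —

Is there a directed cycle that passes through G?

G is on a cycle iff G can reach itself via ≥1 edge.
G → Q → G — yes.

Yes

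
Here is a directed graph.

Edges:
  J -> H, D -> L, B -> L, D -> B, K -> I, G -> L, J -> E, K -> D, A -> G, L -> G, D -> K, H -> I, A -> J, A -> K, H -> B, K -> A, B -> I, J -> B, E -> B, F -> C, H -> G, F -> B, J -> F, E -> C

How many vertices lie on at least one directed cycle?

5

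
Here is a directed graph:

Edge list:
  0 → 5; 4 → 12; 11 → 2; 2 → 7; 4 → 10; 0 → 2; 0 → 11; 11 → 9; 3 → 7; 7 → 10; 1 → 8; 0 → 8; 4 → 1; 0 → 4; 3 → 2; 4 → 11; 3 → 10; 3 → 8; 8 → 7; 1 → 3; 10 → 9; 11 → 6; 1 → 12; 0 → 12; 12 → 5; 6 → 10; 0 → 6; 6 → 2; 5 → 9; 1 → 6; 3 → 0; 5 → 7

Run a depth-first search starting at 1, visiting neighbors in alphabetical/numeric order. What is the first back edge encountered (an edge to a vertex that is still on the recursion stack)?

DFS from 1 (visiting neighbors in alphabetical/numeric order); mark gray on enter, black on exit:
1 gray
  3 gray
    0 gray
      2 gray
        7 gray
          10 gray
            9 gray
            9 black
          10 black
        7 black
      2 black
      4 gray
        4→1: 1 is gray → back edge
First back edge: 4 → 1.

4→1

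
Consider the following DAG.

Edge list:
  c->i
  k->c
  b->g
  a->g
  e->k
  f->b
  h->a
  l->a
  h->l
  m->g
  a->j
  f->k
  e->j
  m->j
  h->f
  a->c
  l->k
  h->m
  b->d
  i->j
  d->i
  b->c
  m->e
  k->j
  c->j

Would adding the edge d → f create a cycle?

Yes

Adding d→f creates a cycle iff f can already reach d.
Path from f: f → b → d.
So f → … → d → f is a cycle.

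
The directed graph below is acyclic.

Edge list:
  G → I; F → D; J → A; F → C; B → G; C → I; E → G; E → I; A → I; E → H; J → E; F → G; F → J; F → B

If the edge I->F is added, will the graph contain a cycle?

Yes

Adding I→F creates a cycle iff F can already reach I.
Path from F: F → C → I.
So F → … → I → F is a cycle.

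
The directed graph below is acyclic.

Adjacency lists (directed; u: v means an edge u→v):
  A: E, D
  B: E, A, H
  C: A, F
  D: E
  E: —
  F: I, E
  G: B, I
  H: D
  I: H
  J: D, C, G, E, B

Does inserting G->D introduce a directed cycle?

No

Adding G→D creates a cycle iff D can already reach G.
Explore from D: no path reaches G. The graph stays acyclic.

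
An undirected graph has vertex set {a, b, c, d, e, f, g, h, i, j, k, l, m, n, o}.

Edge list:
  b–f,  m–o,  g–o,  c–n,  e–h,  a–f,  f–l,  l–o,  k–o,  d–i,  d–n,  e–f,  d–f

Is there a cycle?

No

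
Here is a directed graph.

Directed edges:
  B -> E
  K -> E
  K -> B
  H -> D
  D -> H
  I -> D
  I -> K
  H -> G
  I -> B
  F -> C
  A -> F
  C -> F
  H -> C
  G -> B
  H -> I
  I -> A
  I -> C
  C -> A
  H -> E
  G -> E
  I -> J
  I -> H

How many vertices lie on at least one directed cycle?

6

A vertex is on a directed cycle iff it belongs to a strongly connected component of size ≥ 2 (or has a self-loop).
The vertices on cycles are {A, C, D, F, H, I} — 6 in total.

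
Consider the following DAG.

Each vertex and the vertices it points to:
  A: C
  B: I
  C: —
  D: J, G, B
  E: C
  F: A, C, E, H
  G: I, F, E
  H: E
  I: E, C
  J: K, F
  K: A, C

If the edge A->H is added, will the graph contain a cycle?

No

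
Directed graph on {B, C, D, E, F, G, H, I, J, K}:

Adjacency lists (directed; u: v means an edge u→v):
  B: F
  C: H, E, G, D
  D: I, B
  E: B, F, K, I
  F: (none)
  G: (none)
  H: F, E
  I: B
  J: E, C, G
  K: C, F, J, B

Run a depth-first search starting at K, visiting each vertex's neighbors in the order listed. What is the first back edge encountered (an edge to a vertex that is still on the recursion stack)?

DFS from K (visiting each vertex's neighbors in the order listed); mark gray on enter, black on exit:
K gray
  C gray
    H gray
      F gray
      F black
      E gray
        B gray
          B→F: F black — skip
        B black
        E→F: F black — skip
        E→K: K is gray → back edge
First back edge: E → K.

E→K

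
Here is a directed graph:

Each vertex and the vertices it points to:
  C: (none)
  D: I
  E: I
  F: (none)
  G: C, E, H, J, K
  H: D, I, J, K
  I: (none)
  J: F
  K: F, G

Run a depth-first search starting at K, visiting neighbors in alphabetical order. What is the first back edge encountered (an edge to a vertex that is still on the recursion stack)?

H->K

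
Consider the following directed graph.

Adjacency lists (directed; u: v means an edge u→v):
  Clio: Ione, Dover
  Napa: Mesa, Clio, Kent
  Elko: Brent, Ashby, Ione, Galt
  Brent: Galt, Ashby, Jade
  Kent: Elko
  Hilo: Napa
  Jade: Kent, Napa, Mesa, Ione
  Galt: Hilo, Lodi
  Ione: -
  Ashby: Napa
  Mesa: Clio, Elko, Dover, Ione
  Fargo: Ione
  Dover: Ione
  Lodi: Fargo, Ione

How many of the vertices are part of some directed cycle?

9

A vertex is on a directed cycle iff it belongs to a strongly connected component of size ≥ 2 (or has a self-loop).
The vertices on cycles are {Elko, Galt, Hilo, Jade, Kent, Mesa, Napa, Ashby, Brent} — 9 in total.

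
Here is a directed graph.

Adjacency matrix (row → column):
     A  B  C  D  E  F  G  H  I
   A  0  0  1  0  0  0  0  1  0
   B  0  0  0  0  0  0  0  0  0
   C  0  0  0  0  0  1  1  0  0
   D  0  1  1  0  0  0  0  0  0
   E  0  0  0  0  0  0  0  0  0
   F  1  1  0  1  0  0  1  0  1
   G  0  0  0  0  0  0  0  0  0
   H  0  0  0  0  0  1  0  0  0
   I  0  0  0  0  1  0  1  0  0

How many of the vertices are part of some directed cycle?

A vertex is on a directed cycle iff it belongs to a strongly connected component of size ≥ 2 (or has a self-loop).
The vertices on cycles are {A, C, D, F, H} — 5 in total.

5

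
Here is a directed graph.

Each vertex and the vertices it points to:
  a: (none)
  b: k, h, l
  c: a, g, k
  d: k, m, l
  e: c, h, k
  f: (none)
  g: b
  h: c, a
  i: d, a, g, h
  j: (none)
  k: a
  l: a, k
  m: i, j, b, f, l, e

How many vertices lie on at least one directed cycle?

7

A vertex is on a directed cycle iff it belongs to a strongly connected component of size ≥ 2 (or has a self-loop).
The vertices on cycles are {b, c, d, g, h, i, m} — 7 in total.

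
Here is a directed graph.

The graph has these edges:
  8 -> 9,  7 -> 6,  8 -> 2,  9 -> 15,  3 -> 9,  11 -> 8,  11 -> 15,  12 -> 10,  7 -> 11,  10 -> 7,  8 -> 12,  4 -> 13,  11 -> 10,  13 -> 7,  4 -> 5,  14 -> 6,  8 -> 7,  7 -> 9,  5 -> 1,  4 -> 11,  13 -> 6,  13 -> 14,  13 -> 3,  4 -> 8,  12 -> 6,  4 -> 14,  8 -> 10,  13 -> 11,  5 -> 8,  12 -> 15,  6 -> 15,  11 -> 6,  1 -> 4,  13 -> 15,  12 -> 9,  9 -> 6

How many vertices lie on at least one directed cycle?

A vertex is on a directed cycle iff it belongs to a strongly connected component of size ≥ 2 (or has a self-loop).
The vertices on cycles are {1, 4, 5, 7, 8, 10, 11, 12} — 8 in total.

8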